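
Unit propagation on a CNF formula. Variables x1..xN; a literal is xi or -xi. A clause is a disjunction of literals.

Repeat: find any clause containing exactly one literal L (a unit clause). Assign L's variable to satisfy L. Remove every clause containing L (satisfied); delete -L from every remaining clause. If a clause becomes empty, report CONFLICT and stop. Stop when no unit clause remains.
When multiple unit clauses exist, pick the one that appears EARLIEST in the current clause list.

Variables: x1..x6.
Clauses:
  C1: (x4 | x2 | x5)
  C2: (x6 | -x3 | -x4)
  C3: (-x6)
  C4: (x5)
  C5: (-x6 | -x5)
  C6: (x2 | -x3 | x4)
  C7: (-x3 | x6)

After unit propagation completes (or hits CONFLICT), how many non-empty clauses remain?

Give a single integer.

Answer: 0

Derivation:
unit clause [-6] forces x6=F; simplify:
  drop 6 from [6, -3, -4] -> [-3, -4]
  drop 6 from [-3, 6] -> [-3]
  satisfied 2 clause(s); 5 remain; assigned so far: [6]
unit clause [5] forces x5=T; simplify:
  satisfied 2 clause(s); 3 remain; assigned so far: [5, 6]
unit clause [-3] forces x3=F; simplify:
  satisfied 3 clause(s); 0 remain; assigned so far: [3, 5, 6]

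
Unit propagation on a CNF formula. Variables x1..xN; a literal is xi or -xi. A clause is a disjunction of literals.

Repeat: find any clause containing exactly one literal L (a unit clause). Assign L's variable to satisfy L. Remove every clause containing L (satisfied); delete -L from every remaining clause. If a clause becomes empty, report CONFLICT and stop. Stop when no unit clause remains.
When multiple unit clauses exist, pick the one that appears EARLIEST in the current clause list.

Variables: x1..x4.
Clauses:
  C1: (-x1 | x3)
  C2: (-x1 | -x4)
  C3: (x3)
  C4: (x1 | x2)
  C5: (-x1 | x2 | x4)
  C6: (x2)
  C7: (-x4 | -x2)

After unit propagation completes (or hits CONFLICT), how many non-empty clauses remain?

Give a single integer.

unit clause [3] forces x3=T; simplify:
  satisfied 2 clause(s); 5 remain; assigned so far: [3]
unit clause [2] forces x2=T; simplify:
  drop -2 from [-4, -2] -> [-4]
  satisfied 3 clause(s); 2 remain; assigned so far: [2, 3]
unit clause [-4] forces x4=F; simplify:
  satisfied 2 clause(s); 0 remain; assigned so far: [2, 3, 4]

Answer: 0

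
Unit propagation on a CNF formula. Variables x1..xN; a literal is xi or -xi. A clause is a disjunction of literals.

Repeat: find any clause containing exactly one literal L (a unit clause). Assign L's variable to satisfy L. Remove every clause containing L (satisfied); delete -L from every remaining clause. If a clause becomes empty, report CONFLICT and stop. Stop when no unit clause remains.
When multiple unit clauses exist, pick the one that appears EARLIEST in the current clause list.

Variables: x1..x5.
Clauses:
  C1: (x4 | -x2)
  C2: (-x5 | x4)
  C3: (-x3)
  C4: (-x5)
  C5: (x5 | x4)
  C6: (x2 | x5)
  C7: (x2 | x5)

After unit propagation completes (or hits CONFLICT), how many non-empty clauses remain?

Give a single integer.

unit clause [-3] forces x3=F; simplify:
  satisfied 1 clause(s); 6 remain; assigned so far: [3]
unit clause [-5] forces x5=F; simplify:
  drop 5 from [5, 4] -> [4]
  drop 5 from [2, 5] -> [2]
  drop 5 from [2, 5] -> [2]
  satisfied 2 clause(s); 4 remain; assigned so far: [3, 5]
unit clause [4] forces x4=T; simplify:
  satisfied 2 clause(s); 2 remain; assigned so far: [3, 4, 5]
unit clause [2] forces x2=T; simplify:
  satisfied 2 clause(s); 0 remain; assigned so far: [2, 3, 4, 5]

Answer: 0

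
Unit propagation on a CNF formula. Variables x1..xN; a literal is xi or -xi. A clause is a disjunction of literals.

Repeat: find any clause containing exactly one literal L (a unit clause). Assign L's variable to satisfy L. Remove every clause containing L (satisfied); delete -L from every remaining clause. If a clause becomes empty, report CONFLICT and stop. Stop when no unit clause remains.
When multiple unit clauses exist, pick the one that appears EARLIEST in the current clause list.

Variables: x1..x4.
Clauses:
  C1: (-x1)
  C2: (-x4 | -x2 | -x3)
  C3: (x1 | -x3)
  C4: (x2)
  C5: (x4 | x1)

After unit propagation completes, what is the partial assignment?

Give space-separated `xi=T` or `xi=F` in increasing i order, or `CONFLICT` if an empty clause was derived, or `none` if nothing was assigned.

Answer: x1=F x2=T x3=F x4=T

Derivation:
unit clause [-1] forces x1=F; simplify:
  drop 1 from [1, -3] -> [-3]
  drop 1 from [4, 1] -> [4]
  satisfied 1 clause(s); 4 remain; assigned so far: [1]
unit clause [-3] forces x3=F; simplify:
  satisfied 2 clause(s); 2 remain; assigned so far: [1, 3]
unit clause [2] forces x2=T; simplify:
  satisfied 1 clause(s); 1 remain; assigned so far: [1, 2, 3]
unit clause [4] forces x4=T; simplify:
  satisfied 1 clause(s); 0 remain; assigned so far: [1, 2, 3, 4]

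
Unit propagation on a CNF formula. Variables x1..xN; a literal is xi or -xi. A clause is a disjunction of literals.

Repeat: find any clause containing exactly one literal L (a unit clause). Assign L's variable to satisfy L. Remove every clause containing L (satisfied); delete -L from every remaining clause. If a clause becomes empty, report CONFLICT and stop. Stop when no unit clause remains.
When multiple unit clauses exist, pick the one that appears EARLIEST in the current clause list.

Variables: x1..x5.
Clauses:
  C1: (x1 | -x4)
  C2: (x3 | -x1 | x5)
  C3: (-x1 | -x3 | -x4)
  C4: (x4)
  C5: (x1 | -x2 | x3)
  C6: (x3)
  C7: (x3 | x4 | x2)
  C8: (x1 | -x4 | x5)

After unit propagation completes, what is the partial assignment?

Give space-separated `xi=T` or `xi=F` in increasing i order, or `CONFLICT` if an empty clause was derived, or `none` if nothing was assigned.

unit clause [4] forces x4=T; simplify:
  drop -4 from [1, -4] -> [1]
  drop -4 from [-1, -3, -4] -> [-1, -3]
  drop -4 from [1, -4, 5] -> [1, 5]
  satisfied 2 clause(s); 6 remain; assigned so far: [4]
unit clause [1] forces x1=T; simplify:
  drop -1 from [3, -1, 5] -> [3, 5]
  drop -1 from [-1, -3] -> [-3]
  satisfied 3 clause(s); 3 remain; assigned so far: [1, 4]
unit clause [-3] forces x3=F; simplify:
  drop 3 from [3, 5] -> [5]
  drop 3 from [3] -> [] (empty!)
  satisfied 1 clause(s); 2 remain; assigned so far: [1, 3, 4]
CONFLICT (empty clause)

Answer: CONFLICT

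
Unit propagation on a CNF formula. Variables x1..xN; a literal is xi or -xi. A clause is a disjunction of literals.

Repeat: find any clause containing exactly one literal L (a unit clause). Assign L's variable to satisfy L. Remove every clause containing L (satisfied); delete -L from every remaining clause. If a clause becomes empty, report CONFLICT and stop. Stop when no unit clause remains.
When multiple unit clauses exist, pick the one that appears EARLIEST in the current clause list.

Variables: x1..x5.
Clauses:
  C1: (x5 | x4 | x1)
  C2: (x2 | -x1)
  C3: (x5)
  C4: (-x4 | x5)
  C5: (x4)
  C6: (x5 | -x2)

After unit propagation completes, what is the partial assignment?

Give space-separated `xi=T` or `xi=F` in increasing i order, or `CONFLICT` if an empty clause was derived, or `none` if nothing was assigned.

unit clause [5] forces x5=T; simplify:
  satisfied 4 clause(s); 2 remain; assigned so far: [5]
unit clause [4] forces x4=T; simplify:
  satisfied 1 clause(s); 1 remain; assigned so far: [4, 5]

Answer: x4=T x5=T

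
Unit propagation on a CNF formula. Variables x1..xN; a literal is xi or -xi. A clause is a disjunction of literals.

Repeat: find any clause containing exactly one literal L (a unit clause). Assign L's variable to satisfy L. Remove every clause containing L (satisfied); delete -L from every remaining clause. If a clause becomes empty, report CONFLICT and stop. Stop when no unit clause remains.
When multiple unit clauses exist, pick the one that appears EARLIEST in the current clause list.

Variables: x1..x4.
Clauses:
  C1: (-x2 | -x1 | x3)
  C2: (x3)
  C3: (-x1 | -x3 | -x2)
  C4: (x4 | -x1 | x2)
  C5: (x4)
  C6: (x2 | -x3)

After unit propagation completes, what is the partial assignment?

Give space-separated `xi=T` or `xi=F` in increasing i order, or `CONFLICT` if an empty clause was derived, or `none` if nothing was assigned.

unit clause [3] forces x3=T; simplify:
  drop -3 from [-1, -3, -2] -> [-1, -2]
  drop -3 from [2, -3] -> [2]
  satisfied 2 clause(s); 4 remain; assigned so far: [3]
unit clause [4] forces x4=T; simplify:
  satisfied 2 clause(s); 2 remain; assigned so far: [3, 4]
unit clause [2] forces x2=T; simplify:
  drop -2 from [-1, -2] -> [-1]
  satisfied 1 clause(s); 1 remain; assigned so far: [2, 3, 4]
unit clause [-1] forces x1=F; simplify:
  satisfied 1 clause(s); 0 remain; assigned so far: [1, 2, 3, 4]

Answer: x1=F x2=T x3=T x4=T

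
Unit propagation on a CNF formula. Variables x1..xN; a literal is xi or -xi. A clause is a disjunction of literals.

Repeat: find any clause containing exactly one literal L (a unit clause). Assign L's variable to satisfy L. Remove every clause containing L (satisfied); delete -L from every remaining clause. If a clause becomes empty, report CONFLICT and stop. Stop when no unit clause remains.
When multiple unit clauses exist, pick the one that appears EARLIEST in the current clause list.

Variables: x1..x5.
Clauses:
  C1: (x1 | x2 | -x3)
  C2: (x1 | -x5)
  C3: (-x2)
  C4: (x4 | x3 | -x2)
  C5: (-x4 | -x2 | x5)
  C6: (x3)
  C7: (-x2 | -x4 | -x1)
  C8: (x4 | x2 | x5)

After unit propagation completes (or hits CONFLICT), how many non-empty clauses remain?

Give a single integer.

unit clause [-2] forces x2=F; simplify:
  drop 2 from [1, 2, -3] -> [1, -3]
  drop 2 from [4, 2, 5] -> [4, 5]
  satisfied 4 clause(s); 4 remain; assigned so far: [2]
unit clause [3] forces x3=T; simplify:
  drop -3 from [1, -3] -> [1]
  satisfied 1 clause(s); 3 remain; assigned so far: [2, 3]
unit clause [1] forces x1=T; simplify:
  satisfied 2 clause(s); 1 remain; assigned so far: [1, 2, 3]

Answer: 1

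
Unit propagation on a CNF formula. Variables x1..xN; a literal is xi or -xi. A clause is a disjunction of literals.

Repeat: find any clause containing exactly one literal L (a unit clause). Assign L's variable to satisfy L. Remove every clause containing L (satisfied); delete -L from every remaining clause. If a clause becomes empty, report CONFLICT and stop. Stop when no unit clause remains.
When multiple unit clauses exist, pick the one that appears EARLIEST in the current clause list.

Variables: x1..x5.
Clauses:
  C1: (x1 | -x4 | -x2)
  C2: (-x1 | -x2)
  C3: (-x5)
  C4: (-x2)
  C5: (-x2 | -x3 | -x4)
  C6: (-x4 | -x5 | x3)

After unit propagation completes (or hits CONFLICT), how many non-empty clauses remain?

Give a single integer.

Answer: 0

Derivation:
unit clause [-5] forces x5=F; simplify:
  satisfied 2 clause(s); 4 remain; assigned so far: [5]
unit clause [-2] forces x2=F; simplify:
  satisfied 4 clause(s); 0 remain; assigned so far: [2, 5]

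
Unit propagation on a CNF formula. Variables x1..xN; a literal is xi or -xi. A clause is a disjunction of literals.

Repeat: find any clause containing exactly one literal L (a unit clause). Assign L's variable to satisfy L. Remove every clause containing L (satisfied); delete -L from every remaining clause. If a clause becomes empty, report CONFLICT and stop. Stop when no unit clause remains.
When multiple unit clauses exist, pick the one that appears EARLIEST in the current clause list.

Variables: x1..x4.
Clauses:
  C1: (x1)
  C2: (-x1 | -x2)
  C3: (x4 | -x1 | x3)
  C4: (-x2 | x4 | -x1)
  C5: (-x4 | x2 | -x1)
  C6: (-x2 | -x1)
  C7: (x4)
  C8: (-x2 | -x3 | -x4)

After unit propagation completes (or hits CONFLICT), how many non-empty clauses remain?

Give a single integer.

unit clause [1] forces x1=T; simplify:
  drop -1 from [-1, -2] -> [-2]
  drop -1 from [4, -1, 3] -> [4, 3]
  drop -1 from [-2, 4, -1] -> [-2, 4]
  drop -1 from [-4, 2, -1] -> [-4, 2]
  drop -1 from [-2, -1] -> [-2]
  satisfied 1 clause(s); 7 remain; assigned so far: [1]
unit clause [-2] forces x2=F; simplify:
  drop 2 from [-4, 2] -> [-4]
  satisfied 4 clause(s); 3 remain; assigned so far: [1, 2]
unit clause [-4] forces x4=F; simplify:
  drop 4 from [4, 3] -> [3]
  drop 4 from [4] -> [] (empty!)
  satisfied 1 clause(s); 2 remain; assigned so far: [1, 2, 4]
CONFLICT (empty clause)

Answer: 1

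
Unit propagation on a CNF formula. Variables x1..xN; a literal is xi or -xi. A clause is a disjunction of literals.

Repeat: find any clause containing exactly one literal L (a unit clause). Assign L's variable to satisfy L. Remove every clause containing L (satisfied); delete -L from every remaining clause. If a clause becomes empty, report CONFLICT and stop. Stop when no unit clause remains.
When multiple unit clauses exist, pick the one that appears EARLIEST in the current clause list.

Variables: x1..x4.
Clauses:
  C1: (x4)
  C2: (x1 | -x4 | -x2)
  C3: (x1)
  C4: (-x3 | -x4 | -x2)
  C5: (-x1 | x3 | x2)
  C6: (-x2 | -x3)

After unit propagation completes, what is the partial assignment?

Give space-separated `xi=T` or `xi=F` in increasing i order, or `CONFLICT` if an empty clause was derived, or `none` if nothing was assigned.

unit clause [4] forces x4=T; simplify:
  drop -4 from [1, -4, -2] -> [1, -2]
  drop -4 from [-3, -4, -2] -> [-3, -2]
  satisfied 1 clause(s); 5 remain; assigned so far: [4]
unit clause [1] forces x1=T; simplify:
  drop -1 from [-1, 3, 2] -> [3, 2]
  satisfied 2 clause(s); 3 remain; assigned so far: [1, 4]

Answer: x1=T x4=T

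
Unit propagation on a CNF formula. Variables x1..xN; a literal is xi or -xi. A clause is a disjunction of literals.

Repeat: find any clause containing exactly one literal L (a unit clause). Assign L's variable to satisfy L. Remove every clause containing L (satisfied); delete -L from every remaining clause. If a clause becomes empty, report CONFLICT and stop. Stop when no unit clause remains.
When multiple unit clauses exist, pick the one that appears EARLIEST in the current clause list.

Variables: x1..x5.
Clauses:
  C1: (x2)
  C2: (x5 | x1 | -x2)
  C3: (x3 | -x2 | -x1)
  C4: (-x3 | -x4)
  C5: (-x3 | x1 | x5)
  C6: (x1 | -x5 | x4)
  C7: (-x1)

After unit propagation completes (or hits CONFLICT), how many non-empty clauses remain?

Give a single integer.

Answer: 0

Derivation:
unit clause [2] forces x2=T; simplify:
  drop -2 from [5, 1, -2] -> [5, 1]
  drop -2 from [3, -2, -1] -> [3, -1]
  satisfied 1 clause(s); 6 remain; assigned so far: [2]
unit clause [-1] forces x1=F; simplify:
  drop 1 from [5, 1] -> [5]
  drop 1 from [-3, 1, 5] -> [-3, 5]
  drop 1 from [1, -5, 4] -> [-5, 4]
  satisfied 2 clause(s); 4 remain; assigned so far: [1, 2]
unit clause [5] forces x5=T; simplify:
  drop -5 from [-5, 4] -> [4]
  satisfied 2 clause(s); 2 remain; assigned so far: [1, 2, 5]
unit clause [4] forces x4=T; simplify:
  drop -4 from [-3, -4] -> [-3]
  satisfied 1 clause(s); 1 remain; assigned so far: [1, 2, 4, 5]
unit clause [-3] forces x3=F; simplify:
  satisfied 1 clause(s); 0 remain; assigned so far: [1, 2, 3, 4, 5]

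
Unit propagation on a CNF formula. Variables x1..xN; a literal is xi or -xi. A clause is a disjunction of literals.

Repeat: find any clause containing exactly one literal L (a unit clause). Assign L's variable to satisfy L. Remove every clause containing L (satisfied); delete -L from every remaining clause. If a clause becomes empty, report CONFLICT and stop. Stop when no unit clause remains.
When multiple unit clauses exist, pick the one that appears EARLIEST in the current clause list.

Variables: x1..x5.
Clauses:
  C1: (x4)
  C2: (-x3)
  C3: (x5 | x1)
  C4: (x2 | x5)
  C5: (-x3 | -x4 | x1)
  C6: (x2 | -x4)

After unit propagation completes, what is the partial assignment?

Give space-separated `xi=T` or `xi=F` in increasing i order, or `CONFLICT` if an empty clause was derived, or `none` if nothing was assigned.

Answer: x2=T x3=F x4=T

Derivation:
unit clause [4] forces x4=T; simplify:
  drop -4 from [-3, -4, 1] -> [-3, 1]
  drop -4 from [2, -4] -> [2]
  satisfied 1 clause(s); 5 remain; assigned so far: [4]
unit clause [-3] forces x3=F; simplify:
  satisfied 2 clause(s); 3 remain; assigned so far: [3, 4]
unit clause [2] forces x2=T; simplify:
  satisfied 2 clause(s); 1 remain; assigned so far: [2, 3, 4]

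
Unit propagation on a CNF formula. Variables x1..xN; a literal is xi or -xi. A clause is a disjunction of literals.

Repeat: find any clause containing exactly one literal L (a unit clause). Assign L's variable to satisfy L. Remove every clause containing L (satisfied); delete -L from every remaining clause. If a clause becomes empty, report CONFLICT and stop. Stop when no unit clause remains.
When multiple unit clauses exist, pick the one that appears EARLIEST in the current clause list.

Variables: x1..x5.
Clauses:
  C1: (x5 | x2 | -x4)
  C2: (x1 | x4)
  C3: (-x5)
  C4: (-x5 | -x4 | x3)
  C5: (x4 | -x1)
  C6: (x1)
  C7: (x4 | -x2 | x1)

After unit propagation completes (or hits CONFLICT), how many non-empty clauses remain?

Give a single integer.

Answer: 0

Derivation:
unit clause [-5] forces x5=F; simplify:
  drop 5 from [5, 2, -4] -> [2, -4]
  satisfied 2 clause(s); 5 remain; assigned so far: [5]
unit clause [1] forces x1=T; simplify:
  drop -1 from [4, -1] -> [4]
  satisfied 3 clause(s); 2 remain; assigned so far: [1, 5]
unit clause [4] forces x4=T; simplify:
  drop -4 from [2, -4] -> [2]
  satisfied 1 clause(s); 1 remain; assigned so far: [1, 4, 5]
unit clause [2] forces x2=T; simplify:
  satisfied 1 clause(s); 0 remain; assigned so far: [1, 2, 4, 5]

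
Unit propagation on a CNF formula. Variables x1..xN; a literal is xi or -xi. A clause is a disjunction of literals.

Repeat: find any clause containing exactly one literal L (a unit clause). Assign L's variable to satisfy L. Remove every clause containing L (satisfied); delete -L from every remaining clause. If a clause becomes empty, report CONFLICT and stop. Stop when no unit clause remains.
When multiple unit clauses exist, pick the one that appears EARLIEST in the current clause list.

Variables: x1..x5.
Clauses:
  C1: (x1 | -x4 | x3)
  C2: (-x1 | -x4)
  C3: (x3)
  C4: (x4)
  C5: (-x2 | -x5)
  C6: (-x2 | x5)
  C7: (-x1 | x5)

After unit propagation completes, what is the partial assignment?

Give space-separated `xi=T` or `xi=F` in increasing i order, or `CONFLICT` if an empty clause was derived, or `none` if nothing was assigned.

Answer: x1=F x3=T x4=T

Derivation:
unit clause [3] forces x3=T; simplify:
  satisfied 2 clause(s); 5 remain; assigned so far: [3]
unit clause [4] forces x4=T; simplify:
  drop -4 from [-1, -4] -> [-1]
  satisfied 1 clause(s); 4 remain; assigned so far: [3, 4]
unit clause [-1] forces x1=F; simplify:
  satisfied 2 clause(s); 2 remain; assigned so far: [1, 3, 4]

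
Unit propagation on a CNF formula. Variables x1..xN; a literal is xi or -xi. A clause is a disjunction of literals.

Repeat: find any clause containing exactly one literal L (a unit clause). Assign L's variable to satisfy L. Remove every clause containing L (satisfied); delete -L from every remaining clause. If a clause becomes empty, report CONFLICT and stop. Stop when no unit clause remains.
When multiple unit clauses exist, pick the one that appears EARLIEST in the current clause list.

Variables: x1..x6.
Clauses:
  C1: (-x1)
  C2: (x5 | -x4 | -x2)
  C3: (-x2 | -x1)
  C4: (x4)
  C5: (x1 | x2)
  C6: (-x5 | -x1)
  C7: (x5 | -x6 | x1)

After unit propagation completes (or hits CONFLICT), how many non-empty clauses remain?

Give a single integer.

Answer: 0

Derivation:
unit clause [-1] forces x1=F; simplify:
  drop 1 from [1, 2] -> [2]
  drop 1 from [5, -6, 1] -> [5, -6]
  satisfied 3 clause(s); 4 remain; assigned so far: [1]
unit clause [4] forces x4=T; simplify:
  drop -4 from [5, -4, -2] -> [5, -2]
  satisfied 1 clause(s); 3 remain; assigned so far: [1, 4]
unit clause [2] forces x2=T; simplify:
  drop -2 from [5, -2] -> [5]
  satisfied 1 clause(s); 2 remain; assigned so far: [1, 2, 4]
unit clause [5] forces x5=T; simplify:
  satisfied 2 clause(s); 0 remain; assigned so far: [1, 2, 4, 5]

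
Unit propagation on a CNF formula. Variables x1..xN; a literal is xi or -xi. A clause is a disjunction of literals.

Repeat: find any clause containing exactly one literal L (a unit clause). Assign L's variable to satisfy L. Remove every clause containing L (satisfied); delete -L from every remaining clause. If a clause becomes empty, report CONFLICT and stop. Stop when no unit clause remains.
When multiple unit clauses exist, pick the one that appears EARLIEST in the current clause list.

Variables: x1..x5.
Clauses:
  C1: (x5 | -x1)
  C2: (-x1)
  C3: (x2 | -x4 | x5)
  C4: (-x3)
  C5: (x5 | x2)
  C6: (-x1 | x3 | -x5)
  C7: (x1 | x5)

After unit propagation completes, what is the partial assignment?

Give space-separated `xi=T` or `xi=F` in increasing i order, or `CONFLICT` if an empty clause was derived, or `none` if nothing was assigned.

Answer: x1=F x3=F x5=T

Derivation:
unit clause [-1] forces x1=F; simplify:
  drop 1 from [1, 5] -> [5]
  satisfied 3 clause(s); 4 remain; assigned so far: [1]
unit clause [-3] forces x3=F; simplify:
  satisfied 1 clause(s); 3 remain; assigned so far: [1, 3]
unit clause [5] forces x5=T; simplify:
  satisfied 3 clause(s); 0 remain; assigned so far: [1, 3, 5]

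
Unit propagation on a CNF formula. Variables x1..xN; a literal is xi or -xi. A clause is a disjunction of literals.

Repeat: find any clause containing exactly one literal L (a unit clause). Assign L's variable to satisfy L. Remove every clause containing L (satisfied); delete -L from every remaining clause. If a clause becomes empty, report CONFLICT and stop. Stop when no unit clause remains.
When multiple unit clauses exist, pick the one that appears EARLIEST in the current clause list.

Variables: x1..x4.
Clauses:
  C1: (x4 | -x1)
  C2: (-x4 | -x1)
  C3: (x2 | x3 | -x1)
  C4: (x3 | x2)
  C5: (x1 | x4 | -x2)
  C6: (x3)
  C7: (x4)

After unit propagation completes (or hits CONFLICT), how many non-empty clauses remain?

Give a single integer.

unit clause [3] forces x3=T; simplify:
  satisfied 3 clause(s); 4 remain; assigned so far: [3]
unit clause [4] forces x4=T; simplify:
  drop -4 from [-4, -1] -> [-1]
  satisfied 3 clause(s); 1 remain; assigned so far: [3, 4]
unit clause [-1] forces x1=F; simplify:
  satisfied 1 clause(s); 0 remain; assigned so far: [1, 3, 4]

Answer: 0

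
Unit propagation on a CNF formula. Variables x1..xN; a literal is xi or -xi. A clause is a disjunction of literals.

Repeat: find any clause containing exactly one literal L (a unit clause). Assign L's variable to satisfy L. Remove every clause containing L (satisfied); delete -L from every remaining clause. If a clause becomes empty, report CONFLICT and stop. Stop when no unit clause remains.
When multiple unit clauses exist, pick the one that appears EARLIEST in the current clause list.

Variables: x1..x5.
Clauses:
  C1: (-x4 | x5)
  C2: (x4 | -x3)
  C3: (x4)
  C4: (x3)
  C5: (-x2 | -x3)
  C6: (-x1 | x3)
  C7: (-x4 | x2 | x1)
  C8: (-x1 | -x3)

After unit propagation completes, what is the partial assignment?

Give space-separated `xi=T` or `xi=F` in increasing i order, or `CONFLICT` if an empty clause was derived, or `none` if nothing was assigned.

Answer: CONFLICT

Derivation:
unit clause [4] forces x4=T; simplify:
  drop -4 from [-4, 5] -> [5]
  drop -4 from [-4, 2, 1] -> [2, 1]
  satisfied 2 clause(s); 6 remain; assigned so far: [4]
unit clause [5] forces x5=T; simplify:
  satisfied 1 clause(s); 5 remain; assigned so far: [4, 5]
unit clause [3] forces x3=T; simplify:
  drop -3 from [-2, -3] -> [-2]
  drop -3 from [-1, -3] -> [-1]
  satisfied 2 clause(s); 3 remain; assigned so far: [3, 4, 5]
unit clause [-2] forces x2=F; simplify:
  drop 2 from [2, 1] -> [1]
  satisfied 1 clause(s); 2 remain; assigned so far: [2, 3, 4, 5]
unit clause [1] forces x1=T; simplify:
  drop -1 from [-1] -> [] (empty!)
  satisfied 1 clause(s); 1 remain; assigned so far: [1, 2, 3, 4, 5]
CONFLICT (empty clause)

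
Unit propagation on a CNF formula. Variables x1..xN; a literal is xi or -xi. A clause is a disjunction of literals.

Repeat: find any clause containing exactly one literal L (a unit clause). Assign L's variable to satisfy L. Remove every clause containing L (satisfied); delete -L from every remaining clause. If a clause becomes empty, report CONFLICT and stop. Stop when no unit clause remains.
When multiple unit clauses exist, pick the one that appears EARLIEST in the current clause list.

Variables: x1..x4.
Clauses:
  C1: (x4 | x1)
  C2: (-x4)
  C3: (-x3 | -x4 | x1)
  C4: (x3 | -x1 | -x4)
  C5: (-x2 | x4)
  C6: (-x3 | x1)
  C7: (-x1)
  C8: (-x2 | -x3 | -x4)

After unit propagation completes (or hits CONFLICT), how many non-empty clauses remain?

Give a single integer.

unit clause [-4] forces x4=F; simplify:
  drop 4 from [4, 1] -> [1]
  drop 4 from [-2, 4] -> [-2]
  satisfied 4 clause(s); 4 remain; assigned so far: [4]
unit clause [1] forces x1=T; simplify:
  drop -1 from [-1] -> [] (empty!)
  satisfied 2 clause(s); 2 remain; assigned so far: [1, 4]
CONFLICT (empty clause)

Answer: 1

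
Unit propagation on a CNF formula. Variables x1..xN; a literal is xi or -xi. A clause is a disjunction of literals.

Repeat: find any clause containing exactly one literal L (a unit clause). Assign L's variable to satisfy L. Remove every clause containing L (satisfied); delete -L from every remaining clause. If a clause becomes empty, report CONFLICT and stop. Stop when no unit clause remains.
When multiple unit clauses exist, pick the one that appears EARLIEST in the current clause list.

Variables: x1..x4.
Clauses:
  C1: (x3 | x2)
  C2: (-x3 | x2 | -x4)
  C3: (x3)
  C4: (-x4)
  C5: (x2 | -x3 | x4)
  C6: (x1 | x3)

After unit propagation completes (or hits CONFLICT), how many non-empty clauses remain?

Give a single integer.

Answer: 0

Derivation:
unit clause [3] forces x3=T; simplify:
  drop -3 from [-3, 2, -4] -> [2, -4]
  drop -3 from [2, -3, 4] -> [2, 4]
  satisfied 3 clause(s); 3 remain; assigned so far: [3]
unit clause [-4] forces x4=F; simplify:
  drop 4 from [2, 4] -> [2]
  satisfied 2 clause(s); 1 remain; assigned so far: [3, 4]
unit clause [2] forces x2=T; simplify:
  satisfied 1 clause(s); 0 remain; assigned so far: [2, 3, 4]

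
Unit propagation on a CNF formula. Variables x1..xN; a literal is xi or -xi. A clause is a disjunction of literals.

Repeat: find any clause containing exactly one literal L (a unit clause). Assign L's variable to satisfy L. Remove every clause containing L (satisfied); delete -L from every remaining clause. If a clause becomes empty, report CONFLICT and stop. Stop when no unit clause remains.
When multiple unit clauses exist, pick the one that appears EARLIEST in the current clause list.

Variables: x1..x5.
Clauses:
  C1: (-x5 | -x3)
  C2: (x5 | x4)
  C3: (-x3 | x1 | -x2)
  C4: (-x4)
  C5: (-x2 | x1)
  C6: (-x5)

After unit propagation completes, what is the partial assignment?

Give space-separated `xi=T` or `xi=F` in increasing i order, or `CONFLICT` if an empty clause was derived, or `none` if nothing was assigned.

unit clause [-4] forces x4=F; simplify:
  drop 4 from [5, 4] -> [5]
  satisfied 1 clause(s); 5 remain; assigned so far: [4]
unit clause [5] forces x5=T; simplify:
  drop -5 from [-5, -3] -> [-3]
  drop -5 from [-5] -> [] (empty!)
  satisfied 1 clause(s); 4 remain; assigned so far: [4, 5]
CONFLICT (empty clause)

Answer: CONFLICT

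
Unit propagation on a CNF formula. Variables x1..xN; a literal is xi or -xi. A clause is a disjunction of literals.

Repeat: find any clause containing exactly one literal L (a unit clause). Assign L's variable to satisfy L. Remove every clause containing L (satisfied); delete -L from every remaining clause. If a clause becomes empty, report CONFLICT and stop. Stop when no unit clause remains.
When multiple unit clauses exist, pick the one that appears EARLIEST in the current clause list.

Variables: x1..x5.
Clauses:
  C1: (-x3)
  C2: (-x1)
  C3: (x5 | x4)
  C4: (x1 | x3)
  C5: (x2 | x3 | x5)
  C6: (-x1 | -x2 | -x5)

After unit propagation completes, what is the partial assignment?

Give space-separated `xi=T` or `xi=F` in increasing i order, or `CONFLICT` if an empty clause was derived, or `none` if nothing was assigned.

unit clause [-3] forces x3=F; simplify:
  drop 3 from [1, 3] -> [1]
  drop 3 from [2, 3, 5] -> [2, 5]
  satisfied 1 clause(s); 5 remain; assigned so far: [3]
unit clause [-1] forces x1=F; simplify:
  drop 1 from [1] -> [] (empty!)
  satisfied 2 clause(s); 3 remain; assigned so far: [1, 3]
CONFLICT (empty clause)

Answer: CONFLICT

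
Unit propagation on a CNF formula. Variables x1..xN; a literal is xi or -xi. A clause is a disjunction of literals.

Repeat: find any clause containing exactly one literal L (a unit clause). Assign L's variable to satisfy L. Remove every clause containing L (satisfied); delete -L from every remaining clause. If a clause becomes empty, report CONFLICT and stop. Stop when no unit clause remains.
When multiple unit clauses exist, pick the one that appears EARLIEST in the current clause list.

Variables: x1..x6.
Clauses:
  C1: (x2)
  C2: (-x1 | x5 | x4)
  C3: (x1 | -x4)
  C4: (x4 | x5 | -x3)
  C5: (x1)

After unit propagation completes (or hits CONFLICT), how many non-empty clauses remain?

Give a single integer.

Answer: 2

Derivation:
unit clause [2] forces x2=T; simplify:
  satisfied 1 clause(s); 4 remain; assigned so far: [2]
unit clause [1] forces x1=T; simplify:
  drop -1 from [-1, 5, 4] -> [5, 4]
  satisfied 2 clause(s); 2 remain; assigned so far: [1, 2]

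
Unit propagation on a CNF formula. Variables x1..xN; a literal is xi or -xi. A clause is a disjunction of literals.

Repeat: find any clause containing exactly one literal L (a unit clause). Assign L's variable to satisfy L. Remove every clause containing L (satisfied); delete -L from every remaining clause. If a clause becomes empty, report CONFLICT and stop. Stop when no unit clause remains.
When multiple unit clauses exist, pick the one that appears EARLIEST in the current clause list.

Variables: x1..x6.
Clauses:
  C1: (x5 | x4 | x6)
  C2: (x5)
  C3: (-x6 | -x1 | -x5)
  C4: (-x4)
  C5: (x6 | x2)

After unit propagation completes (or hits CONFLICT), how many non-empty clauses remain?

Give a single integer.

Answer: 2

Derivation:
unit clause [5] forces x5=T; simplify:
  drop -5 from [-6, -1, -5] -> [-6, -1]
  satisfied 2 clause(s); 3 remain; assigned so far: [5]
unit clause [-4] forces x4=F; simplify:
  satisfied 1 clause(s); 2 remain; assigned so far: [4, 5]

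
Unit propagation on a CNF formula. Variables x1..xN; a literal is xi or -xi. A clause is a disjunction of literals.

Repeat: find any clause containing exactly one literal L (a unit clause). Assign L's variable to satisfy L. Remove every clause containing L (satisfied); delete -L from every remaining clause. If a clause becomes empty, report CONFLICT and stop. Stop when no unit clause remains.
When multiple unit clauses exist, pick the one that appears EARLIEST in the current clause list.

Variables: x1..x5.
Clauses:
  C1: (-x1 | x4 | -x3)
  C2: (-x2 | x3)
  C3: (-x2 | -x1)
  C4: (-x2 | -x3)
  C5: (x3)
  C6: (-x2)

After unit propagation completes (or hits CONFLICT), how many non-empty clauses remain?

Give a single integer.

Answer: 1

Derivation:
unit clause [3] forces x3=T; simplify:
  drop -3 from [-1, 4, -3] -> [-1, 4]
  drop -3 from [-2, -3] -> [-2]
  satisfied 2 clause(s); 4 remain; assigned so far: [3]
unit clause [-2] forces x2=F; simplify:
  satisfied 3 clause(s); 1 remain; assigned so far: [2, 3]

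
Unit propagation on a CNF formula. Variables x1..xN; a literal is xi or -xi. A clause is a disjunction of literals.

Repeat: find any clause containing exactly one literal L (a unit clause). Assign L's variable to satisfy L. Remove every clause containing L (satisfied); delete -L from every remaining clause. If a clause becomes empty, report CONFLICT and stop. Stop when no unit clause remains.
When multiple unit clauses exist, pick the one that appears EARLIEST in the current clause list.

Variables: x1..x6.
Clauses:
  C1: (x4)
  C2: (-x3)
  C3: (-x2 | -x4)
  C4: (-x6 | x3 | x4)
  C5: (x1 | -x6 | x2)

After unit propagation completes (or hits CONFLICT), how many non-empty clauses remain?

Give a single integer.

unit clause [4] forces x4=T; simplify:
  drop -4 from [-2, -4] -> [-2]
  satisfied 2 clause(s); 3 remain; assigned so far: [4]
unit clause [-3] forces x3=F; simplify:
  satisfied 1 clause(s); 2 remain; assigned so far: [3, 4]
unit clause [-2] forces x2=F; simplify:
  drop 2 from [1, -6, 2] -> [1, -6]
  satisfied 1 clause(s); 1 remain; assigned so far: [2, 3, 4]

Answer: 1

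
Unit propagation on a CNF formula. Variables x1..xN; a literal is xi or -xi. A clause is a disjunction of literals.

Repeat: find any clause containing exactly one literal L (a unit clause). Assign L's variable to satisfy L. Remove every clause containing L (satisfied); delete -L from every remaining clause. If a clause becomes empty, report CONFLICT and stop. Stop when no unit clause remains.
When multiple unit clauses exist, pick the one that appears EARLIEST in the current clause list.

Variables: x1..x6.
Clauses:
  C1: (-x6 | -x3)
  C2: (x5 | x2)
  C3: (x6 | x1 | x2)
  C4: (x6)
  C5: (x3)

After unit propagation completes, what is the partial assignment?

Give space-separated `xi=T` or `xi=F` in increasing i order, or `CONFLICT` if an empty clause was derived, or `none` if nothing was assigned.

unit clause [6] forces x6=T; simplify:
  drop -6 from [-6, -3] -> [-3]
  satisfied 2 clause(s); 3 remain; assigned so far: [6]
unit clause [-3] forces x3=F; simplify:
  drop 3 from [3] -> [] (empty!)
  satisfied 1 clause(s); 2 remain; assigned so far: [3, 6]
CONFLICT (empty clause)

Answer: CONFLICT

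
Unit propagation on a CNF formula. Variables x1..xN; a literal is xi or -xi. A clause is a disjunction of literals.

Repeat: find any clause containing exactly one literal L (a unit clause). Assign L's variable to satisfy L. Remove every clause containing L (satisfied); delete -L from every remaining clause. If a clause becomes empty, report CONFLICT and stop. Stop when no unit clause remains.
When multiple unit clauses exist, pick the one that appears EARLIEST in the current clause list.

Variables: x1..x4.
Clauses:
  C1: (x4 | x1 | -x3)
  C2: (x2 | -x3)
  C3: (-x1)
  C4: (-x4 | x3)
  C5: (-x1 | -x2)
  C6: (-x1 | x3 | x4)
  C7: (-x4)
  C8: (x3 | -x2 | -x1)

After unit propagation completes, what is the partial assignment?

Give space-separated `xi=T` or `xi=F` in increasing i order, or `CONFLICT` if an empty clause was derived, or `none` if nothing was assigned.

unit clause [-1] forces x1=F; simplify:
  drop 1 from [4, 1, -3] -> [4, -3]
  satisfied 4 clause(s); 4 remain; assigned so far: [1]
unit clause [-4] forces x4=F; simplify:
  drop 4 from [4, -3] -> [-3]
  satisfied 2 clause(s); 2 remain; assigned so far: [1, 4]
unit clause [-3] forces x3=F; simplify:
  satisfied 2 clause(s); 0 remain; assigned so far: [1, 3, 4]

Answer: x1=F x3=F x4=F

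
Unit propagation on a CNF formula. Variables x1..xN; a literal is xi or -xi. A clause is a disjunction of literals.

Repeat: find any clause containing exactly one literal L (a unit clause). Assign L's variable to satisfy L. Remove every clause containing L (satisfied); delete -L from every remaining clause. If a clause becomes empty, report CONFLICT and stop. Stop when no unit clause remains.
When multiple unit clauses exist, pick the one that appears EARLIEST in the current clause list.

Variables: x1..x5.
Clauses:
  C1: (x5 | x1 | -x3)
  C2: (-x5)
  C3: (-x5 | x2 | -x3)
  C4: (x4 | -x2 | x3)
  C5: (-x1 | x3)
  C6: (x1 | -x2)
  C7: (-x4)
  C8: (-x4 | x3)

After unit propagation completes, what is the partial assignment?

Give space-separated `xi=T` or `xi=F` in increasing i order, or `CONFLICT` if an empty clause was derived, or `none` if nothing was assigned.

Answer: x4=F x5=F

Derivation:
unit clause [-5] forces x5=F; simplify:
  drop 5 from [5, 1, -3] -> [1, -3]
  satisfied 2 clause(s); 6 remain; assigned so far: [5]
unit clause [-4] forces x4=F; simplify:
  drop 4 from [4, -2, 3] -> [-2, 3]
  satisfied 2 clause(s); 4 remain; assigned so far: [4, 5]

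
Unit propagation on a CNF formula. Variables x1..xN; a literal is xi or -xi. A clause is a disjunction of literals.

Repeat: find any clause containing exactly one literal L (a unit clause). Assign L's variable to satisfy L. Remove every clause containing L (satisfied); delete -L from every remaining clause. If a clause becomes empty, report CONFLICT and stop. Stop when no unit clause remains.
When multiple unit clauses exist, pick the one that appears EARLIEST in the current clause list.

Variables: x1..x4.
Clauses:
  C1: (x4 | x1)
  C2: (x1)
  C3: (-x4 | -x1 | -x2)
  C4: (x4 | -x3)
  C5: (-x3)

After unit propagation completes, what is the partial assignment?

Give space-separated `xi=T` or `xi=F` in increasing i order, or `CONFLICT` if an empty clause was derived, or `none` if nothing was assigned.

Answer: x1=T x3=F

Derivation:
unit clause [1] forces x1=T; simplify:
  drop -1 from [-4, -1, -2] -> [-4, -2]
  satisfied 2 clause(s); 3 remain; assigned so far: [1]
unit clause [-3] forces x3=F; simplify:
  satisfied 2 clause(s); 1 remain; assigned so far: [1, 3]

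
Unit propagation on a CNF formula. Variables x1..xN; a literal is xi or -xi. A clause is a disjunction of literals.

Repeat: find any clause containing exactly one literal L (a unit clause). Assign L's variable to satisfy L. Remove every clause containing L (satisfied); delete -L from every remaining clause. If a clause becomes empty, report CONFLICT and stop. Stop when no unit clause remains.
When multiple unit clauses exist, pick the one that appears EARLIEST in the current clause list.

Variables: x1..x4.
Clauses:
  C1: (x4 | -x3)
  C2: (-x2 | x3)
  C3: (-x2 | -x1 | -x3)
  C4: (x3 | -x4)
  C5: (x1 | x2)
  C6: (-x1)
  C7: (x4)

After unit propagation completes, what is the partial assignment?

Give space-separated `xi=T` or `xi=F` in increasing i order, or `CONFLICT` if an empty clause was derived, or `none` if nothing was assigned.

unit clause [-1] forces x1=F; simplify:
  drop 1 from [1, 2] -> [2]
  satisfied 2 clause(s); 5 remain; assigned so far: [1]
unit clause [2] forces x2=T; simplify:
  drop -2 from [-2, 3] -> [3]
  satisfied 1 clause(s); 4 remain; assigned so far: [1, 2]
unit clause [3] forces x3=T; simplify:
  drop -3 from [4, -3] -> [4]
  satisfied 2 clause(s); 2 remain; assigned so far: [1, 2, 3]
unit clause [4] forces x4=T; simplify:
  satisfied 2 clause(s); 0 remain; assigned so far: [1, 2, 3, 4]

Answer: x1=F x2=T x3=T x4=T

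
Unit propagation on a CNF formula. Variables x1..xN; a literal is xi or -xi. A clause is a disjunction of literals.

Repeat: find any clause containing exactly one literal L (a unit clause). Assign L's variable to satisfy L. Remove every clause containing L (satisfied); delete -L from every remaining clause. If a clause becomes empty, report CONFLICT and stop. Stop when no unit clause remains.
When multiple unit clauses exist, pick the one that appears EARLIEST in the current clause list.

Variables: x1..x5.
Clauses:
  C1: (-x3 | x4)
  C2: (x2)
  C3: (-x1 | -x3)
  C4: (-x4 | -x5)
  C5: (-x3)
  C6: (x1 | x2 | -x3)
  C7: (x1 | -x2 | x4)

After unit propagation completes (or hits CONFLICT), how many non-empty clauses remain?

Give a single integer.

unit clause [2] forces x2=T; simplify:
  drop -2 from [1, -2, 4] -> [1, 4]
  satisfied 2 clause(s); 5 remain; assigned so far: [2]
unit clause [-3] forces x3=F; simplify:
  satisfied 3 clause(s); 2 remain; assigned so far: [2, 3]

Answer: 2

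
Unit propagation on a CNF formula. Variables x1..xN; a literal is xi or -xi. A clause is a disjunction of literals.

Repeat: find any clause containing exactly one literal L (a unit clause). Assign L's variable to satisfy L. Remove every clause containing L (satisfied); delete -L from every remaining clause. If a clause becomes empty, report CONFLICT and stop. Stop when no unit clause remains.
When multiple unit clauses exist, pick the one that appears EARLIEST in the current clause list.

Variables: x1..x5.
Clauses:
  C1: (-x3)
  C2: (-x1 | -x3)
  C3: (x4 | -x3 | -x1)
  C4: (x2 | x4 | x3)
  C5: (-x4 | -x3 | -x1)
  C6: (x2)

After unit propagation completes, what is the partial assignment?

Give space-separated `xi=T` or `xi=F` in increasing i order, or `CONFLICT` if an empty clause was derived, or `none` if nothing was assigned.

Answer: x2=T x3=F

Derivation:
unit clause [-3] forces x3=F; simplify:
  drop 3 from [2, 4, 3] -> [2, 4]
  satisfied 4 clause(s); 2 remain; assigned so far: [3]
unit clause [2] forces x2=T; simplify:
  satisfied 2 clause(s); 0 remain; assigned so far: [2, 3]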